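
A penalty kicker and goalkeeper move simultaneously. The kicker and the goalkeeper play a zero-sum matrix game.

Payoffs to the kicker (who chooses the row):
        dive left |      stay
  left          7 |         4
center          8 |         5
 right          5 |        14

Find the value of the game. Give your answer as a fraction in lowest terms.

Row left is strictly dominated by row center, so the kicker never plays it.
The remaining 2×2 game on (center, right) × (dive left, stay) has no saddle point. Let the kicker play center with probability p; indifference gives 8p + 5(1−p) = 5p + 14(1−p), so p = 3/4.
Similarly the goalkeeper's optimal q on dive left is 3/4, and the value is 8·(3/4) + (5)·(1/4) = 29/4.

29/4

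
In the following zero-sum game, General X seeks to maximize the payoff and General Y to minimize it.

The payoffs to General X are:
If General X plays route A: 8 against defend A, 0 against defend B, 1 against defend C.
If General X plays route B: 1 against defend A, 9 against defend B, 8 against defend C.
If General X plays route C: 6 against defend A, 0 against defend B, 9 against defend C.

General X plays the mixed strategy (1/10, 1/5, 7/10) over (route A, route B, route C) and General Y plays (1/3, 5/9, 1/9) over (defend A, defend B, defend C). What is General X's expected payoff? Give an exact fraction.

Against (1/3, 5/9, 1/9), each row's expected payoff is route A: 25/9; route B: 56/9; route C: 3.
Taking the (1/10, 1/5, 7/10)-weighted average: (1/10)·(25/9) + (1/5)·(56/9) + (7/10)·(3) = 163/45.

163/45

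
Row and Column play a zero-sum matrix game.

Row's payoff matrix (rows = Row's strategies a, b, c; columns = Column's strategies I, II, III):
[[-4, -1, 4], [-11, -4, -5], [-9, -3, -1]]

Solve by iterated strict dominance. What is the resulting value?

Row c is strictly dominated by row a (-4>-9, -1>-3, 4>-1); eliminate c.
Row b is strictly dominated by row a (-4>-11, -1>-4, 4>-5); eliminate b.
Column III is strictly dominated by I for Column (-4<4); eliminate III.
Column II is strictly dominated by I for Column (-4<-1); eliminate II.
Only (a, I) remains, with payoff -4.

-4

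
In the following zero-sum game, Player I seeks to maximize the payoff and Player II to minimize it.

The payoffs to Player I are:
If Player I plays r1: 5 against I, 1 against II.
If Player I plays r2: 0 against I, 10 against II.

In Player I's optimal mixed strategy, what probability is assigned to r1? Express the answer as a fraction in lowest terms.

5/7

Row minima are 1 and 0, so Player I's maximin is 1; column maxima are 5 and 10, so Player II's minimax is 5. These differ, so the equilibrium is in mixed strategies.
Let Player I play r1 with probability p. Player II is indifferent when 5p = p + 10(1−p), giving p = 5/7.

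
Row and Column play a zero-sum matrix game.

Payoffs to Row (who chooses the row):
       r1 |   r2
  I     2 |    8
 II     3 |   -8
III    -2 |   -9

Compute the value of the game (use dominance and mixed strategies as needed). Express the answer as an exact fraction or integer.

40/17

Row III is strictly dominated by row II, so Row never plays it.
The remaining 2×2 game on (I, II) × (r1, r2) has no saddle point. Let Row play I with probability p; indifference gives 2p + 3(1−p) = 8p − 8(1−p), so p = 11/17.
Similarly Column's optimal q on r1 is 16/17, and the value is 2·(16/17) + (8)·(1/17) = 40/17.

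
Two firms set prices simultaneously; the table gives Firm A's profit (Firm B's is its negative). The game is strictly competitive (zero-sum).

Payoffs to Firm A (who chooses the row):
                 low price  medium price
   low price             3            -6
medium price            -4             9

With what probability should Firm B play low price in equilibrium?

Row minima are -6 and -4, so Firm A's maximin is -4; column maxima are 3 and 9, so Firm B's minimax is 3. These differ, so the equilibrium is in mixed strategies.
Let Firm B play low price with probability q. Firm A is indifferent when 3q − 6(1−q) = −4q + 9(1−q), giving q = 15/22.

15/22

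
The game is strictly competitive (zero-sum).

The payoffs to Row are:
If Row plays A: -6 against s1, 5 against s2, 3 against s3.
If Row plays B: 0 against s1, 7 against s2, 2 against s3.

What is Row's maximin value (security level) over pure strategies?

The worst-case payoff for each row is A: -6, B: 0.
The best of these is 0.

0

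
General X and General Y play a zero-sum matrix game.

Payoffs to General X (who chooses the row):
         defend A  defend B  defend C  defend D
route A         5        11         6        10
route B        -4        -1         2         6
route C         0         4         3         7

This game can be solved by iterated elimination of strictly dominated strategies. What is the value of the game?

5

Column defend C is strictly dominated by defend A for General Y (5<6, -4<2, 0<3); eliminate defend C.
Column defend B is strictly dominated by defend A for General Y (5<11, -4<-1, 0<4); eliminate defend B.
Column defend D is strictly dominated by defend A for General Y (5<10, -4<6, 0<7); eliminate defend D.
Row route B is strictly dominated by row route A (5>-4); eliminate route B.
Row route C is strictly dominated by row route A (5>0); eliminate route C.
Only (route A, defend A) remains, with payoff 5.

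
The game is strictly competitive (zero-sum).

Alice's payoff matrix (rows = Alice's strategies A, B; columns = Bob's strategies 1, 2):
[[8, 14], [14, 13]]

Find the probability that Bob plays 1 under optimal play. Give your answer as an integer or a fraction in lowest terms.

1/7

Row minima are 8 and 13, so Alice's maximin is 13; column maxima are 14 and 14, so Bob's minimax is 14. These differ, so the equilibrium is in mixed strategies.
Let Bob play 1 with probability q. Alice is indifferent when 8q + 14(1−q) = 14q + 13(1−q), giving q = 1/7.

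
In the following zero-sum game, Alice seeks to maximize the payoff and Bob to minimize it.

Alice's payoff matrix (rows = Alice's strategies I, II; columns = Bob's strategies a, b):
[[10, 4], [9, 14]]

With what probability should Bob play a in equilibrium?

Row minima are 4 and 9, so Alice's maximin is 9; column maxima are 10 and 14, so Bob's minimax is 10. These differ, so the equilibrium is in mixed strategies.
Let Bob play a with probability q. Alice is indifferent when 10q + 4(1−q) = 9q + 14(1−q), giving q = 10/11.

10/11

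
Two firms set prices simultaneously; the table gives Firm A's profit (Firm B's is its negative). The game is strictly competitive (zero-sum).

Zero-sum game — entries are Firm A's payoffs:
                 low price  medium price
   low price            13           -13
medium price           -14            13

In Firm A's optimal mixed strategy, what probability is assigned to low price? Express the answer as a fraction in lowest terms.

27/53

Row minima are -13 and -14, so Firm A's maximin is -13; column maxima are 13 and 13, so Firm B's minimax is 13. These differ, so the equilibrium is in mixed strategies.
Let Firm A play low price with probability p. Firm B is indifferent when 13p − 14(1−p) = −13p + 13(1−p), giving p = 27/53.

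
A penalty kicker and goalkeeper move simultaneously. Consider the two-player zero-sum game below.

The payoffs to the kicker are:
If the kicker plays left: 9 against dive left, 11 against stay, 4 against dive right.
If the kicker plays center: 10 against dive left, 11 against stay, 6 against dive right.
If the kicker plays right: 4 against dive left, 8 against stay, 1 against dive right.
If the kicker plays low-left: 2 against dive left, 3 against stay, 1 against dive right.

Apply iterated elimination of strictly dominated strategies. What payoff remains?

Column stay is strictly dominated by dive left for the goalkeeper (9<11, 10<11, 4<8, 2<3); eliminate stay.
Row right is strictly dominated by row left (9>4, 4>1); eliminate right.
Row left is strictly dominated by row center (10>9, 6>4); eliminate left.
Row low-left is strictly dominated by row center (10>2, 6>1); eliminate low-left.
Column dive left is strictly dominated by dive right for the goalkeeper (6<10); eliminate dive left.
Only (center, dive right) remains, with payoff 6.

6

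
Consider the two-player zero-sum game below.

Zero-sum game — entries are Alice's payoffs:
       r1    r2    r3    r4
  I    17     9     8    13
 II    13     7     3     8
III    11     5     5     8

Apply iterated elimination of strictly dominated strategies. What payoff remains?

8

Column r4 is strictly dominated by r2 for Bob (9<13, 7<8, 5<8); eliminate r4.
Column r1 is strictly dominated by r2 for Bob (9<17, 7<13, 5<11); eliminate r1.
Row II is strictly dominated by row I (9>7, 8>3); eliminate II.
Row III is strictly dominated by row I (9>5, 8>5); eliminate III.
Column r2 is strictly dominated by r3 for Bob (8<9); eliminate r2.
Only (I, r3) remains, with payoff 8.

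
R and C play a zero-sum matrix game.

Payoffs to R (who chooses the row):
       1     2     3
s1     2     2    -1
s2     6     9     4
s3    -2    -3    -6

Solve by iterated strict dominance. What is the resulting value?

4

Row s1 is strictly dominated by row s2 (6>2, 9>2, 4>-1); eliminate s1.
Row s3 is strictly dominated by row s2 (6>-2, 9>-3, 4>-6); eliminate s3.
Column 1 is strictly dominated by 3 for C (4<6); eliminate 1.
Column 2 is strictly dominated by 3 for C (4<9); eliminate 2.
Only (s2, 3) remains, with payoff 4.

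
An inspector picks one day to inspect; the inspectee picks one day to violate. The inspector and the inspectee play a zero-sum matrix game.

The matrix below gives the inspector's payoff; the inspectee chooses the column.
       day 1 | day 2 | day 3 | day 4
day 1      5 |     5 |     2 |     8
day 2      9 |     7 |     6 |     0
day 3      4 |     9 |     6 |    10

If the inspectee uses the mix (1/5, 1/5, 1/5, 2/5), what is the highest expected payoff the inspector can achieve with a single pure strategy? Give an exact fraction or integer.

day 1: (5)·(1/5) + (5)·(1/5) + (2)·(1/5) + (8)·(2/5) = 28/5.
day 2: (9)·(1/5) + (7)·(1/5) + (6)·(1/5) + (0)·(2/5) = 22/5.
day 3: (4)·(1/5) + (9)·(1/5) + (6)·(1/5) + (10)·(2/5) = 39/5.
The best pure response is day 3 with expected payoff 39/5.

39/5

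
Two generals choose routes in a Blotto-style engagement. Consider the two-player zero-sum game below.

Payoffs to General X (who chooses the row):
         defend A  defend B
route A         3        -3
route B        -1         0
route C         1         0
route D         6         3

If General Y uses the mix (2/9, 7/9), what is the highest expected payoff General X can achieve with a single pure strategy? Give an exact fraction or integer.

11/3

route A: (3)·(2/9) + (-3)·(7/9) = -5/3.
route B: (-1)·(2/9) + (0)·(7/9) = -2/9.
route C: (1)·(2/9) + (0)·(7/9) = 2/9.
route D: (6)·(2/9) + (3)·(7/9) = 11/3.
The best pure response is route D with expected payoff 11/3.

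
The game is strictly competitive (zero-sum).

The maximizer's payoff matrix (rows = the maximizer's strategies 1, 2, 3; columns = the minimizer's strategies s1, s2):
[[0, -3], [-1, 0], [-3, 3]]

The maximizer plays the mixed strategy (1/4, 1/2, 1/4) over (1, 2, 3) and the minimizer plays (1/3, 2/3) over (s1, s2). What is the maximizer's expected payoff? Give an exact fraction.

-5/12

Against (1/3, 2/3), each row's expected payoff is 1: -2; 2: -1/3; 3: 1.
Taking the (1/4, 1/2, 1/4)-weighted average: (1/4)·(-2) + (1/2)·(-1/3) + (1/4)·(1) = -5/12.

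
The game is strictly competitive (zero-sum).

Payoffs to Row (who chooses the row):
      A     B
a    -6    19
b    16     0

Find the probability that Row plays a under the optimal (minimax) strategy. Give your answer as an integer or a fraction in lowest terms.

Row minima are -6 and 0, so Row's maximin is 0; column maxima are 16 and 19, so Column's minimax is 16. These differ, so the equilibrium is in mixed strategies.
Let Row play a with probability p. Column is indifferent when −6p + 16(1−p) = 19p, giving p = 16/41.

16/41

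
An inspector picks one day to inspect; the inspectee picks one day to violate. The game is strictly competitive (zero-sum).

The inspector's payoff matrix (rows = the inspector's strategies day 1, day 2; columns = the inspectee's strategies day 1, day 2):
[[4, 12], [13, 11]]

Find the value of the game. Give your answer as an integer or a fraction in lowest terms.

Row minima are 4 and 11, so the inspector's maximin is 11; column maxima are 13 and 12, so the inspectee's minimax is 12. These differ, so the equilibrium is in mixed strategies.
Let the inspector play day 1 with probability p. The inspectee is indifferent when 4p + 13(1−p) = 12p + 11(1−p), giving p = 1/5.
Let the inspectee play day 1 with probability q. The inspector is indifferent when 4q + 12(1−q) = 13q + 11(1−q), giving q = 1/10.
The value is 4·(1/10) + (12)·(9/10) = 56/5.

56/5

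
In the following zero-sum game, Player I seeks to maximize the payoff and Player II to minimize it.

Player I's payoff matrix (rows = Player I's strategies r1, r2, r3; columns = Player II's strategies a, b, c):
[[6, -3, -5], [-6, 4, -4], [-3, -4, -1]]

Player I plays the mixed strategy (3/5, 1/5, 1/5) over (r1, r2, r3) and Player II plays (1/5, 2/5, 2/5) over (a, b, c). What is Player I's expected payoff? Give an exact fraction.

Against (1/5, 2/5, 2/5), each row's expected payoff is r1: -2; r2: -6/5; r3: -13/5.
Taking the (3/5, 1/5, 1/5)-weighted average: (3/5)·(-2) + (1/5)·(-6/5) + (1/5)·(-13/5) = -49/25.

-49/25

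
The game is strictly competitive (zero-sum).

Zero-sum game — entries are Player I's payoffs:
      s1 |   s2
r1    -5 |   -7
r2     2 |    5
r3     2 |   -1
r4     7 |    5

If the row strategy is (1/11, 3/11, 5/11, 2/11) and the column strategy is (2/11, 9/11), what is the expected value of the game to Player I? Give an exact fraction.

167/121

Against (2/11, 9/11), each row's expected payoff is r1: -73/11; r2: 49/11; r3: -5/11; r4: 59/11.
Taking the (1/11, 3/11, 5/11, 2/11)-weighted average: (1/11)·(-73/11) + (3/11)·(49/11) + (5/11)·(-5/11) + (2/11)·(59/11) = 167/121.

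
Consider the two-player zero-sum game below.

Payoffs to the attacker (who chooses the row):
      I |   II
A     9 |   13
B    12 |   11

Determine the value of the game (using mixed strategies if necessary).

Row minima are 9 and 11, so the attacker's maximin is 11; column maxima are 12 and 13, so the defender's minimax is 12. These differ, so the equilibrium is in mixed strategies.
Let the attacker play A with probability p. The defender is indifferent when 9p + 12(1−p) = 13p + 11(1−p), giving p = 1/5.
Let the defender play I with probability q. The attacker is indifferent when 9q + 13(1−q) = 12q + 11(1−q), giving q = 2/5.
The value is 9·(2/5) + (13)·(3/5) = 57/5.

57/5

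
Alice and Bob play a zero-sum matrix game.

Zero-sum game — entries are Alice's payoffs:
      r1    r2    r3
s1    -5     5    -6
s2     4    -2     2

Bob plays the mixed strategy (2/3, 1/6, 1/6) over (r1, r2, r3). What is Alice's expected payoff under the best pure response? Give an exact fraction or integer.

8/3

s1: (-5)·(2/3) + (5)·(1/6) + (-6)·(1/6) = -7/2.
s2: (4)·(2/3) + (-2)·(1/6) + (2)·(1/6) = 8/3.
The best pure response is s2 with expected payoff 8/3.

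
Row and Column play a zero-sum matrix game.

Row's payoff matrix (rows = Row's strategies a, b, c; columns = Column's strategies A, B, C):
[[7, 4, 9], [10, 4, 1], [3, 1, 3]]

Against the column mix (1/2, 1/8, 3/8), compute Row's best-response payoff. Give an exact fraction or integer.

a: (7)·(1/2) + (4)·(1/8) + (9)·(3/8) = 59/8.
b: (10)·(1/2) + (4)·(1/8) + (1)·(3/8) = 47/8.
c: (3)·(1/2) + (1)·(1/8) + (3)·(3/8) = 11/4.
The best pure response is a with expected payoff 59/8.

59/8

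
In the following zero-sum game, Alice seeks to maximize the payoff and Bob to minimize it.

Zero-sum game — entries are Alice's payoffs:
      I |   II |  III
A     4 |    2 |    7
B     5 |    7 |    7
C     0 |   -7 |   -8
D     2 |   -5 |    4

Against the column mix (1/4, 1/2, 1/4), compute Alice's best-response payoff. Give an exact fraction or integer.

A: (4)·(1/4) + (2)·(1/2) + (7)·(1/4) = 15/4.
B: (5)·(1/4) + (7)·(1/2) + (7)·(1/4) = 13/2.
C: (0)·(1/4) + (-7)·(1/2) + (-8)·(1/4) = -11/2.
D: (2)·(1/4) + (-5)·(1/2) + (4)·(1/4) = -1.
The best pure response is B with expected payoff 13/2.

13/2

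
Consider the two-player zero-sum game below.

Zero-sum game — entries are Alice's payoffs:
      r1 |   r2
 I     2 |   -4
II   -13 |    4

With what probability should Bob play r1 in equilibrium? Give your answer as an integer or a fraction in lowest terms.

Row minima are -4 and -13, so Alice's maximin is -4; column maxima are 2 and 4, so Bob's minimax is 2. These differ, so the equilibrium is in mixed strategies.
Let Bob play r1 with probability q. Alice is indifferent when 2q − 4(1−q) = −13q + 4(1−q), giving q = 8/23.

8/23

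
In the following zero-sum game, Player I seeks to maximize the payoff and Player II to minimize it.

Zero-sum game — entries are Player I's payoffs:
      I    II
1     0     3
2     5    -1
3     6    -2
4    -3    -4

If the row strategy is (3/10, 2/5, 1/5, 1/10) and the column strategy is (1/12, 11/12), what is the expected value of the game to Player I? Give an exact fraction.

-1/30

Against (1/12, 11/12), each row's expected payoff is 1: 11/4; 2: -1/2; 3: -4/3; 4: -47/12.
Taking the (3/10, 2/5, 1/5, 1/10)-weighted average: (3/10)·(11/4) + (2/5)·(-1/2) + (1/5)·(-4/3) + (1/10)·(-47/12) = -1/30.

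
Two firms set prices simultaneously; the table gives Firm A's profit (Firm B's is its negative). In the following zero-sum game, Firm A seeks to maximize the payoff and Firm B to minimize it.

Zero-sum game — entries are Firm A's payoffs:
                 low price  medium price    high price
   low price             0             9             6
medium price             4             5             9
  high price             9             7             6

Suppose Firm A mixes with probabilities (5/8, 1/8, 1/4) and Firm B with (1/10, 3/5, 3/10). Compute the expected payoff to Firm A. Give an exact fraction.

559/80

Against (1/10, 3/5, 3/10), each row's expected payoff is low price: 36/5; medium price: 61/10; high price: 69/10.
Taking the (5/8, 1/8, 1/4)-weighted average: (5/8)·(36/5) + (1/8)·(61/10) + (1/4)·(69/10) = 559/80.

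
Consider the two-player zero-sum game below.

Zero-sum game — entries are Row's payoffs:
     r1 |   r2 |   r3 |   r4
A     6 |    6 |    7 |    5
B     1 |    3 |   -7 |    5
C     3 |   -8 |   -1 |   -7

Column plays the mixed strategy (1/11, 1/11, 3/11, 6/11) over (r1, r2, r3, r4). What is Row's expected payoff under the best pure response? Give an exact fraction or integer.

63/11

A: (6)·(1/11) + (6)·(1/11) + (7)·(3/11) + (5)·(6/11) = 63/11.
B: (1)·(1/11) + (3)·(1/11) + (-7)·(3/11) + (5)·(6/11) = 13/11.
C: (3)·(1/11) + (-8)·(1/11) + (-1)·(3/11) + (-7)·(6/11) = -50/11.
The best pure response is A with expected payoff 63/11.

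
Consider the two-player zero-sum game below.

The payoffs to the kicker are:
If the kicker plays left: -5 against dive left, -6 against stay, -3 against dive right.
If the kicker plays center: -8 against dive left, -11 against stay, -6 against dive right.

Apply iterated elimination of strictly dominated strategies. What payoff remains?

-6

Column dive left is strictly dominated by stay for the goalkeeper (-6<-5, -11<-8); eliminate dive left.
Column dive right is strictly dominated by stay for the goalkeeper (-6<-3, -11<-6); eliminate dive right.
Row center is strictly dominated by row left (-6>-11); eliminate center.
Only (left, stay) remains, with payoff -6.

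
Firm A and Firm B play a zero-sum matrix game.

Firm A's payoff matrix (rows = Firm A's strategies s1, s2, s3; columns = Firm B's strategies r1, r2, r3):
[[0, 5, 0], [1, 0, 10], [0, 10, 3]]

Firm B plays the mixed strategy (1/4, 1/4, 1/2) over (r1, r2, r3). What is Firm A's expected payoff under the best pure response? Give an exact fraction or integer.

21/4

s1: (0)·(1/4) + (5)·(1/4) + (0)·(1/2) = 5/4.
s2: (1)·(1/4) + (0)·(1/4) + (10)·(1/2) = 21/4.
s3: (0)·(1/4) + (10)·(1/4) + (3)·(1/2) = 4.
The best pure response is s2 with expected payoff 21/4.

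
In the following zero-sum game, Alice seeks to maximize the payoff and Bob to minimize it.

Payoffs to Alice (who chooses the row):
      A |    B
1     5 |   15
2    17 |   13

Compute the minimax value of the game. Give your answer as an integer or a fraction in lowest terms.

Row minima are 5 and 13, so Alice's maximin is 13; column maxima are 17 and 15, so Bob's minimax is 15. These differ, so the equilibrium is in mixed strategies.
Let Alice play 1 with probability p. Bob is indifferent when 5p + 17(1−p) = 15p + 13(1−p), giving p = 2/7.
Let Bob play A with probability q. Alice is indifferent when 5q + 15(1−q) = 17q + 13(1−q), giving q = 1/7.
The value is 5·(1/7) + (15)·(6/7) = 95/7.

95/7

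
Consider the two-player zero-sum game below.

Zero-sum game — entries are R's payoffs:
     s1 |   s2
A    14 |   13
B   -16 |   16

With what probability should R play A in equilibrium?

Row minima are 13 and -16, so R's maximin is 13; column maxima are 14 and 16, so C's minimax is 14. These differ, so the equilibrium is in mixed strategies.
Let R play A with probability p. C is indifferent when 14p − 16(1−p) = 13p + 16(1−p), giving p = 32/33.

32/33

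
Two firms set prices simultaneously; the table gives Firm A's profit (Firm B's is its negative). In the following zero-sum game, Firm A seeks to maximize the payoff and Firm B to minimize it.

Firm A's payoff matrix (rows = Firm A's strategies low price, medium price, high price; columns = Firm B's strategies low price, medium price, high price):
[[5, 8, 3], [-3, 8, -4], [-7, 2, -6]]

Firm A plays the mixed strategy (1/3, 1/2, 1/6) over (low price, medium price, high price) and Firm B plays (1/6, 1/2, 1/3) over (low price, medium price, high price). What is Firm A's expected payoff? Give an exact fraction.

Against (1/6, 1/2, 1/3), each row's expected payoff is low price: 35/6; medium price: 13/6; high price: -13/6.
Taking the (1/3, 1/2, 1/6)-weighted average: (1/3)·(35/6) + (1/2)·(13/6) + (1/6)·(-13/6) = 8/3.

8/3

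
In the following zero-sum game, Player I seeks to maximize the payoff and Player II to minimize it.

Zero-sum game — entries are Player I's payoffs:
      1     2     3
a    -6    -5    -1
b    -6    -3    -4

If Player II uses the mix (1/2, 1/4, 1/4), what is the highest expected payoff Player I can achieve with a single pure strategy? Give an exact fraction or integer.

a: (-6)·(1/2) + (-5)·(1/4) + (-1)·(1/4) = -9/2.
b: (-6)·(1/2) + (-3)·(1/4) + (-4)·(1/4) = -19/4.
The best pure response is a with expected payoff -9/2.

-9/2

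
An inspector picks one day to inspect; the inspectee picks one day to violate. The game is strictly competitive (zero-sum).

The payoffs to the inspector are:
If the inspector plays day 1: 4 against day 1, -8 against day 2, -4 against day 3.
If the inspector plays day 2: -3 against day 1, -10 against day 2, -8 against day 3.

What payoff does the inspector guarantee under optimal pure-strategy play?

Row minima: -8, -10 → the inspector's maximin is -8.
Column maxima: 4, -8, -4 → the inspectee's minimax is -8.
They coincide at (day 1, day 2), so the value is -8.

-8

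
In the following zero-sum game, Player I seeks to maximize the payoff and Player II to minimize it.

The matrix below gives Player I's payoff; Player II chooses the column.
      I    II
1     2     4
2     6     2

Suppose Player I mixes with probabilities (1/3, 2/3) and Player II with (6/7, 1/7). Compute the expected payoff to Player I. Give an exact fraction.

92/21

Against (6/7, 1/7), each row's expected payoff is 1: 16/7; 2: 38/7.
Taking the (1/3, 2/3)-weighted average: (1/3)·(16/7) + (2/3)·(38/7) = 92/21.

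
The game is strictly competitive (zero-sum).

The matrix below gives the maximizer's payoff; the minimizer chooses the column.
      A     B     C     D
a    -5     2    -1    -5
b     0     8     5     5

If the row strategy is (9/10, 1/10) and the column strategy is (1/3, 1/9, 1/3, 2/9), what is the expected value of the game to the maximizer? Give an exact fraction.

Against (1/3, 1/9, 1/3, 2/9), each row's expected payoff is a: -26/9; b: 11/3.
Taking the (9/10, 1/10)-weighted average: (9/10)·(-26/9) + (1/10)·(11/3) = -67/30.

-67/30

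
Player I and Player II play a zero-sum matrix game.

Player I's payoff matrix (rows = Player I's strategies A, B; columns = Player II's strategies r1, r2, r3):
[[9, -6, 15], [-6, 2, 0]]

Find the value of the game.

-18/23

Column r3 is strictly dominated by r1 for Player II (it gives Player I more in every row).
The remaining 2×2 game on (A, B) × (r1, r2) has no saddle point. Let Player I play A with probability p; indifference gives 9p − 6(1−p) = −6p + 2(1−p), so p = 8/23.
Similarly Player II's optimal q on r1 is 8/23, and the value is 9·(8/23) + (-6)·(15/23) = -18/23.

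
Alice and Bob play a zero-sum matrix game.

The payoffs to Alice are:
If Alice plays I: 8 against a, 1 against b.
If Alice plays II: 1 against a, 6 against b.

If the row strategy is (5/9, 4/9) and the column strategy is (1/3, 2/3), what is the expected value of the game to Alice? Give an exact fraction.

Against (1/3, 2/3), each row's expected payoff is I: 10/3; II: 13/3.
Taking the (5/9, 4/9)-weighted average: (5/9)·(10/3) + (4/9)·(13/3) = 34/9.

34/9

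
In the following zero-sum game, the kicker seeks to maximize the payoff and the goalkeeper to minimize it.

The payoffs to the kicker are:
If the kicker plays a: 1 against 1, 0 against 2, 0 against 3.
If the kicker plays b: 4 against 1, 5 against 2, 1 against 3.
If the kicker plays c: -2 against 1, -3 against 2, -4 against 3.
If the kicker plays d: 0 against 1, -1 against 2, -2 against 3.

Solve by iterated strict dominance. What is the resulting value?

1

Column 1 is strictly dominated by 3 for the goalkeeper (0<1, 1<4, -4<-2, -2<0); eliminate 1.
Row c is strictly dominated by row a (0>-3, 0>-4); eliminate c.
Row a is strictly dominated by row b (5>0, 1>0); eliminate a.
Column 2 is strictly dominated by 3 for the goalkeeper (1<5, -2<-1); eliminate 2.
Row d is strictly dominated by row b (1>-2); eliminate d.
Only (b, 3) remains, with payoff 1.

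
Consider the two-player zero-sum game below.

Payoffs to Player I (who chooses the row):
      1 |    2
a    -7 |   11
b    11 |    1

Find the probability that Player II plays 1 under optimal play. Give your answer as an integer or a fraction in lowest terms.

Row minima are -7 and 1, so Player I's maximin is 1; column maxima are 11 and 11, so Player II's minimax is 11. These differ, so the equilibrium is in mixed strategies.
Let Player II play 1 with probability q. Player I is indifferent when −7q + 11(1−q) = 11q + (1−q), giving q = 5/14.

5/14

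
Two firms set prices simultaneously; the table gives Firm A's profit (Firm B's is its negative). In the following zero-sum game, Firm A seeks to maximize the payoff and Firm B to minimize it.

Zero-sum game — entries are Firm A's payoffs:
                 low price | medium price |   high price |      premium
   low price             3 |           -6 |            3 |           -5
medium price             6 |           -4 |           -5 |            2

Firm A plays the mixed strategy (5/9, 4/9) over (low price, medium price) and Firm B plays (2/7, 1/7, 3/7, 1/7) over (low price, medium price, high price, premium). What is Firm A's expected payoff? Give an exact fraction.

Against (2/7, 1/7, 3/7, 1/7), each row's expected payoff is low price: 4/7; medium price: -5/7.
Taking the (5/9, 4/9)-weighted average: (5/9)·(4/7) + (4/9)·(-5/7) = 0.

0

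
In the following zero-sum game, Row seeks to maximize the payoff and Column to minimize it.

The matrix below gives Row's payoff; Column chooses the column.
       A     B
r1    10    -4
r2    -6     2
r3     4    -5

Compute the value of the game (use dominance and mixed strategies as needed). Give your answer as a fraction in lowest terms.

-2/11

Row r3 is strictly dominated by row r1, so Row never plays it.
The remaining 2×2 game on (r1, r2) × (A, B) has no saddle point. Let Row play r1 with probability p; indifference gives 10p − 6(1−p) = −4p + 2(1−p), so p = 4/11.
Similarly Column's optimal q on A is 3/11, and the value is 10·(3/11) + (-4)·(8/11) = -2/11.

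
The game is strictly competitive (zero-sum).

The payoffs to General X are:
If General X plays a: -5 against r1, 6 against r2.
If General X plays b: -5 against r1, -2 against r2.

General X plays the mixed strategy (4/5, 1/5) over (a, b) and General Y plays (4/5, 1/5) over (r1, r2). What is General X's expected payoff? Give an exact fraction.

-78/25

Against (4/5, 1/5), each row's expected payoff is a: -14/5; b: -22/5.
Taking the (4/5, 1/5)-weighted average: (4/5)·(-14/5) + (1/5)·(-22/5) = -78/25.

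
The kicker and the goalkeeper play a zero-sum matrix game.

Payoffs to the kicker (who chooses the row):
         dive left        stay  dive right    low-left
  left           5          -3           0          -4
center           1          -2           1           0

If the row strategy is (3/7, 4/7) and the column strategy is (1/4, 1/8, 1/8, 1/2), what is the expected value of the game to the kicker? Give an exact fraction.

Against (1/4, 1/8, 1/8, 1/2), each row's expected payoff is left: -9/8; center: 1/8.
Taking the (3/7, 4/7)-weighted average: (3/7)·(-9/8) + (4/7)·(1/8) = -23/56.

-23/56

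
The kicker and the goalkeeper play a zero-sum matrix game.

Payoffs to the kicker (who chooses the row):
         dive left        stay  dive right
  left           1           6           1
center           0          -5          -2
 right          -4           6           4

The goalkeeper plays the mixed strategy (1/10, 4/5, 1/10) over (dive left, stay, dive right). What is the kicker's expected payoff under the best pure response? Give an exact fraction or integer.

5

left: (1)·(1/10) + (6)·(4/5) + (1)·(1/10) = 5.
center: (0)·(1/10) + (-5)·(4/5) + (-2)·(1/10) = -21/5.
right: (-4)·(1/10) + (6)·(4/5) + (4)·(1/10) = 24/5.
The best pure response is left with expected payoff 5.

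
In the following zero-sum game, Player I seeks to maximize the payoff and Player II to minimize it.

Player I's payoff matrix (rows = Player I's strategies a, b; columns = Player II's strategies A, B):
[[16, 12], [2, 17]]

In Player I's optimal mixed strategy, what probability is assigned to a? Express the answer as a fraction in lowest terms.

15/19

Row minima are 12 and 2, so Player I's maximin is 12; column maxima are 16 and 17, so Player II's minimax is 16. These differ, so the equilibrium is in mixed strategies.
Let Player I play a with probability p. Player II is indifferent when 16p + 2(1−p) = 12p + 17(1−p), giving p = 15/19.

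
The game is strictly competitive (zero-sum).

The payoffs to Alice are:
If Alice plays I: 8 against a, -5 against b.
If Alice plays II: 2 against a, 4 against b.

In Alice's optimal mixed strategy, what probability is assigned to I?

2/15

Row minima are -5 and 2, so Alice's maximin is 2; column maxima are 8 and 4, so Bob's minimax is 4. These differ, so the equilibrium is in mixed strategies.
Let Alice play I with probability p. Bob is indifferent when 8p + 2(1−p) = −5p + 4(1−p), giving p = 2/15.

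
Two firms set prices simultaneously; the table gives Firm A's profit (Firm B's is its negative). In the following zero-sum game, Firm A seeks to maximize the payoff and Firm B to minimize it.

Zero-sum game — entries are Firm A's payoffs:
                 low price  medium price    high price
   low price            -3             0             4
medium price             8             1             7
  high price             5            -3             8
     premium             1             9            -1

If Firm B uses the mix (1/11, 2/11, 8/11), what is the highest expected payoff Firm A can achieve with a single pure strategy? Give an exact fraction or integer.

low price: (-3)·(1/11) + (0)·(2/11) + (4)·(8/11) = 29/11.
medium price: (8)·(1/11) + (1)·(2/11) + (7)·(8/11) = 6.
high price: (5)·(1/11) + (-3)·(2/11) + (8)·(8/11) = 63/11.
premium: (1)·(1/11) + (9)·(2/11) + (-1)·(8/11) = 1.
The best pure response is medium price with expected payoff 6.

6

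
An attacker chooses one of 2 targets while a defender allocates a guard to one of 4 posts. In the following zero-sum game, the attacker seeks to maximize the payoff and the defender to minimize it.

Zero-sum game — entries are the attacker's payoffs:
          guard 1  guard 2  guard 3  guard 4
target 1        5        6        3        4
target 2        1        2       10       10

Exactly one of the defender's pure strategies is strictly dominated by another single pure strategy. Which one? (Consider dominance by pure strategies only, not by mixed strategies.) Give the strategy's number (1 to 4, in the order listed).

The defender prefers columns that give the attacker less. Compare guard 2 with guard 1: 5 < 6, 1 < 2.
So guard 1 strictly dominates guard 2 for the defender; guard 2 is strictly dominated.

2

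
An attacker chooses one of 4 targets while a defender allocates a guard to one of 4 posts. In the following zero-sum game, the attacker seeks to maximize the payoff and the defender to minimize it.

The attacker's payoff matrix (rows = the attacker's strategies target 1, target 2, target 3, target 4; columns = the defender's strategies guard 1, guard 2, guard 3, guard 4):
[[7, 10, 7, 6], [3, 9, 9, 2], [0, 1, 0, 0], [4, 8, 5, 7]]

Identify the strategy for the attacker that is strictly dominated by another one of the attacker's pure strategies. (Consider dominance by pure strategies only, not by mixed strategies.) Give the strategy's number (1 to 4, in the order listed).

3

Compare target 3 with target 1: 7 > 0, 10 > 1, 7 > 0, 6 > 0.
So target 1 strictly dominates target 3 for the attacker; target 3 is strictly dominated.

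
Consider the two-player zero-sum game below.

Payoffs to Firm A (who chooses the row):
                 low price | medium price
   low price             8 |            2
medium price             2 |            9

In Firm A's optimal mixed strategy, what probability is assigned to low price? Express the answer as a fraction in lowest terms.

7/13

Row minima are 2 and 2, so Firm A's maximin is 2; column maxima are 8 and 9, so Firm B's minimax is 8. These differ, so the equilibrium is in mixed strategies.
Let Firm A play low price with probability p. Firm B is indifferent when 8p + 2(1−p) = 2p + 9(1−p), giving p = 7/13.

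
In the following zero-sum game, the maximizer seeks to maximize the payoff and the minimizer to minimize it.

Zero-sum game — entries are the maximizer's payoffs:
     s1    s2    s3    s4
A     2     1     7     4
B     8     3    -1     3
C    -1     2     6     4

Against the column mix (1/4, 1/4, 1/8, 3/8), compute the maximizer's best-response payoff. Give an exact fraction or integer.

A: (2)·(1/4) + (1)·(1/4) + (7)·(1/8) + (4)·(3/8) = 25/8.
B: (8)·(1/4) + (3)·(1/4) + (-1)·(1/8) + (3)·(3/8) = 15/4.
C: (-1)·(1/4) + (2)·(1/4) + (6)·(1/8) + (4)·(3/8) = 5/2.
The best pure response is B with expected payoff 15/4.

15/4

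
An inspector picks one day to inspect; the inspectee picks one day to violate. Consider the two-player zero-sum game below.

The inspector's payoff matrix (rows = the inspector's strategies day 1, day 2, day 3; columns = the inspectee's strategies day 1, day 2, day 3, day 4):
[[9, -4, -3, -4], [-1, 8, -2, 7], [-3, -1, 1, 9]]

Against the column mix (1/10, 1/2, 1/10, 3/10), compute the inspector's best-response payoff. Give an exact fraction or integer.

day 1: (9)·(1/10) + (-4)·(1/2) + (-3)·(1/10) + (-4)·(3/10) = -13/5.
day 2: (-1)·(1/10) + (8)·(1/2) + (-2)·(1/10) + (7)·(3/10) = 29/5.
day 3: (-3)·(1/10) + (-1)·(1/2) + (1)·(1/10) + (9)·(3/10) = 2.
The best pure response is day 2 with expected payoff 29/5.

29/5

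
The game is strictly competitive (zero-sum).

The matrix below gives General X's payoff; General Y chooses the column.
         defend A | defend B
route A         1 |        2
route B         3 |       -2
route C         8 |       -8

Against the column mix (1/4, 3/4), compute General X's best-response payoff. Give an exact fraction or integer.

7/4

route A: (1)·(1/4) + (2)·(3/4) = 7/4.
route B: (3)·(1/4) + (-2)·(3/4) = -3/4.
route C: (8)·(1/4) + (-8)·(3/4) = -4.
The best pure response is route A with expected payoff 7/4.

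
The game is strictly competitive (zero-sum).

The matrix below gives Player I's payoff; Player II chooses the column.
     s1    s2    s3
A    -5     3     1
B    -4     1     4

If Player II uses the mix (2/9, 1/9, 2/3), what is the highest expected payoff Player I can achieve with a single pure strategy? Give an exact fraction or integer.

A: (-5)·(2/9) + (3)·(1/9) + (1)·(2/3) = -1/9.
B: (-4)·(2/9) + (1)·(1/9) + (4)·(2/3) = 17/9.
The best pure response is B with expected payoff 17/9.

17/9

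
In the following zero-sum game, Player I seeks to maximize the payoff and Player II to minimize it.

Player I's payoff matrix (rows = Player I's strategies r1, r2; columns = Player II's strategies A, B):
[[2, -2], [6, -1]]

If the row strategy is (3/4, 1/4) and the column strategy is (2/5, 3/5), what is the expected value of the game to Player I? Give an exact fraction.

Against (2/5, 3/5), each row's expected payoff is r1: -2/5; r2: 9/5.
Taking the (3/4, 1/4)-weighted average: (3/4)·(-2/5) + (1/4)·(9/5) = 3/20.

3/20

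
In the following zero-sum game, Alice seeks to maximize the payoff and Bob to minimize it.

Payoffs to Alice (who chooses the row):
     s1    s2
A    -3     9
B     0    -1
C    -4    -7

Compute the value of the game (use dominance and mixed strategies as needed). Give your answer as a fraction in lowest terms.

Row C is strictly dominated by row B, so Alice never plays it.
The remaining 2×2 game on (A, B) × (s1, s2) has no saddle point. Let Alice play A with probability p; indifference gives −3p = 9p − (1−p), so p = 1/13.
Similarly Bob's optimal q on s1 is 10/13, and the value is -3·(10/13) + (9)·(3/13) = -3/13.

-3/13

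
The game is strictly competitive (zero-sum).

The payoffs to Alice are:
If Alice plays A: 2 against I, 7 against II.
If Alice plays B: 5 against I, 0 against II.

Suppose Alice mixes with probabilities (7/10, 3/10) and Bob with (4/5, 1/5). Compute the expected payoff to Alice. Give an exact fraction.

33/10

Against (4/5, 1/5), each row's expected payoff is A: 3; B: 4.
Taking the (7/10, 3/10)-weighted average: (7/10)·(3) + (3/10)·(4) = 33/10.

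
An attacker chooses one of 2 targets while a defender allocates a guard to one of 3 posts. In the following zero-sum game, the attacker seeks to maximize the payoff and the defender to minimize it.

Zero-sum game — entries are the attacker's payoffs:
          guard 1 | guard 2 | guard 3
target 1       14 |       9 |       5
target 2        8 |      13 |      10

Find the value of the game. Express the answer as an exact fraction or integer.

Column guard 2 is strictly dominated by guard 3 for the defender (it gives the attacker more in every row).
The remaining 2×2 game on (target 1, target 2) × (guard 1, guard 3) has no saddle point. Let the attacker play target 1 with probability p; indifference gives 14p + 8(1−p) = 5p + 10(1−p), so p = 2/11.
Similarly the defender's optimal q on guard 1 is 5/11, and the value is 14·(5/11) + (5)·(6/11) = 100/11.

100/11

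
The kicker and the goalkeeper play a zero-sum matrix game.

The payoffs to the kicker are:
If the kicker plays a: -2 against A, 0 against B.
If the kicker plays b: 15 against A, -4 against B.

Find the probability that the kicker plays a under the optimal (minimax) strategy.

Row minima are -2 and -4, so the kicker's maximin is -2; column maxima are 15 and 0, so the goalkeeper's minimax is 0. These differ, so the equilibrium is in mixed strategies.
Let the kicker play a with probability p. The goalkeeper is indifferent when −2p + 15(1−p) = −4(1−p), giving p = 19/21.

19/21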